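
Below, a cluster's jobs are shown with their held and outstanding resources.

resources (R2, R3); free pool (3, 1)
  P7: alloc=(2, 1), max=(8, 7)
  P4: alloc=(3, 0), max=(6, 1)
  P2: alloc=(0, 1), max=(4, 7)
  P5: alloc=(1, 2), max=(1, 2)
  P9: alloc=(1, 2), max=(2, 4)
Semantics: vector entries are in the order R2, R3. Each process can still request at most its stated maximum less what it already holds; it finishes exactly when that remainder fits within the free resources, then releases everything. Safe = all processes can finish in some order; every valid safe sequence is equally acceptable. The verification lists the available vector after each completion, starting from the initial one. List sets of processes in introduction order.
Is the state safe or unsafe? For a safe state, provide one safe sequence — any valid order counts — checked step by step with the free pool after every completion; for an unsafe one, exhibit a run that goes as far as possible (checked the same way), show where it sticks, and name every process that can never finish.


UNSAFE — no complete ordering exists.
Key observation: even finishing P5, P4, P9 leaves just (8, 5) free — too little R3 for any of the remaining processes.
A maximal execution: P5, P4, P9 — then nothing else fits. Verifying each step:
  pool = (3, 1)
  P5: need (0, 0) fits (3, 1); releases (1, 2), pool now (4, 3)
  P4: need (3, 1) fits (4, 3); releases (3, 0), pool now (7, 3)
  P9: need (1, 2) fits (7, 3); releases (1, 2), pool now (8, 5)
  P7 still needs (6, 6) but only (8, 5) is free — short on R3
  P2 still needs (4, 6) but only (8, 5) is free — short on R3
Processes that can never finish: P7 and P2.


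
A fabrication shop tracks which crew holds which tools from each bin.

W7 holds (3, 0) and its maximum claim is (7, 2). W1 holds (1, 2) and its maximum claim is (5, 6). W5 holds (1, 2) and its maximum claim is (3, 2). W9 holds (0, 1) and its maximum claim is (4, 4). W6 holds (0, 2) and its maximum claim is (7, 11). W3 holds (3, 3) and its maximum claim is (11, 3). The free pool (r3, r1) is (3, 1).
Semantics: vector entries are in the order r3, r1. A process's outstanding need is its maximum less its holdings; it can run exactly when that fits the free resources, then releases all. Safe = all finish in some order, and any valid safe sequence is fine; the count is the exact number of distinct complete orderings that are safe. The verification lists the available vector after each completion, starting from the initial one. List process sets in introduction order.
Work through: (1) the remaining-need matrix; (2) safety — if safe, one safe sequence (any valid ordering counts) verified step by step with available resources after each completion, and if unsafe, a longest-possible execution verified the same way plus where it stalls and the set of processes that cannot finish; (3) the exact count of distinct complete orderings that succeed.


(1) Need matrix, components ordered r3, r1:
  W7: (4, 2)
  W1: (4, 4)
  W5: (2, 0)
  W9: (4, 3)
  W6: (7, 9)
  W3: (8, 0)
(2) The state is SAFE; one workable sequence: W5, W9, W7, W1, W3, W6.
Key observation: reading the order forward, W9 is the first process whose need (4, 3) meets the free pool (4, 3) exactly on a resource it requests.
Check, step by step:
  pool = (3, 1)
  W5: need (2, 0) fits (3, 1); releases (1, 2), pool now (4, 3)
  W9: need (4, 3) fits (4, 3); releases (0, 1), pool now (4, 4)
  W7: need (4, 2) fits (4, 4); releases (3, 0), pool now (7, 4)
  W1: need (4, 4) fits (7, 4); releases (1, 2), pool now (8, 6)
  W3: need (8, 0) fits (8, 6); releases (3, 3), pool now (11, 9)
  W6: need (7, 9) fits (11, 9); releases (0, 2), pool now (11, 11)
(3) The exact count: 3 of the possible complete orderings are safe sequences.


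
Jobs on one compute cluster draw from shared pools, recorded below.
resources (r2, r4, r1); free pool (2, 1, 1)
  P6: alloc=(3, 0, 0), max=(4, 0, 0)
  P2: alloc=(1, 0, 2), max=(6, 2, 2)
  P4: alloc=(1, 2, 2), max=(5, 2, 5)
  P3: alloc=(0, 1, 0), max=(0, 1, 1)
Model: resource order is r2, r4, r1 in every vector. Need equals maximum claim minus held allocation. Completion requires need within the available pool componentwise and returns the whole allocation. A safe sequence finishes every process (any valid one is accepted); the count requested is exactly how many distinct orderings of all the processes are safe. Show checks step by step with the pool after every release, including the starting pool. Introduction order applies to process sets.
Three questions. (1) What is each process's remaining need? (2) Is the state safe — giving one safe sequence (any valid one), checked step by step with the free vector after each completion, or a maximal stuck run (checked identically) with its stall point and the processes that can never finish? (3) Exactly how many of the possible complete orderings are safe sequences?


(1) Remaining need (order r2, r4, r1):
  P6: (1, 0, 0)
  P2: (5, 2, 0)
  P4: (4, 0, 3)
  P3: (0, 0, 1)
(2) SAFE. One safe sequence: P6, P3, P2, P4.
Key observation: the first exact fit in this order is P3 — it needs (0, 0, 1) with (5, 1, 1) free, meeting a requested resource to the last unit.
Walking it through:
  pool = (2, 1, 1)
  P6 needs (1, 0, 0) <= (2, 1, 1) -> finishes; pool += (3, 0, 0) = (5, 1, 1)
  P3 needs (0, 0, 1) <= (5, 1, 1) -> finishes; pool += (0, 1, 0) = (5, 2, 1)
  P2 needs (5, 2, 0) <= (5, 2, 1) -> finishes; pool += (1, 0, 2) = (6, 2, 3)
  P4 needs (4, 0, 3) <= (6, 2, 3) -> finishes; pool += (1, 2, 2) = (7, 4, 5)
(3) Precisely 2 of the possible complete orderings are safe sequences.


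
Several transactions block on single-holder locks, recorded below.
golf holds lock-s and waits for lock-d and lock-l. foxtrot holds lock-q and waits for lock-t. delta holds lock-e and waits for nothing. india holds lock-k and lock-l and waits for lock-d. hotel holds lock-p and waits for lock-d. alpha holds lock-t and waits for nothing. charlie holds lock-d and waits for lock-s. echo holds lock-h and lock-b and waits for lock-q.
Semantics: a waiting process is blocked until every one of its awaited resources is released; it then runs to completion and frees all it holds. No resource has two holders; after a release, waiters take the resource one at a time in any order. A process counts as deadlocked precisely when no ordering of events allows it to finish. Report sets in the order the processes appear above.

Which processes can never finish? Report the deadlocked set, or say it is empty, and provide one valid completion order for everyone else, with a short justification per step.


Deadlocked set: golf, india, hotel and charlie.
Key observation: the waits loop around golf -> india -> charlie -> golf with no way out; hotel waits into the deadlock from upstream.
The rest can finish in the order alpha, foxtrot, delta, echo.
Check, step by step:
  run alpha (it waits on nothing); releases lock-t
  foxtrot: everything it awaited (lock-t) is free; runs, freeing lock-q
  run delta (it waits on nothing); releases lock-e
  echo: everything it awaited (lock-q) is free; runs, freeing lock-h and lock-b


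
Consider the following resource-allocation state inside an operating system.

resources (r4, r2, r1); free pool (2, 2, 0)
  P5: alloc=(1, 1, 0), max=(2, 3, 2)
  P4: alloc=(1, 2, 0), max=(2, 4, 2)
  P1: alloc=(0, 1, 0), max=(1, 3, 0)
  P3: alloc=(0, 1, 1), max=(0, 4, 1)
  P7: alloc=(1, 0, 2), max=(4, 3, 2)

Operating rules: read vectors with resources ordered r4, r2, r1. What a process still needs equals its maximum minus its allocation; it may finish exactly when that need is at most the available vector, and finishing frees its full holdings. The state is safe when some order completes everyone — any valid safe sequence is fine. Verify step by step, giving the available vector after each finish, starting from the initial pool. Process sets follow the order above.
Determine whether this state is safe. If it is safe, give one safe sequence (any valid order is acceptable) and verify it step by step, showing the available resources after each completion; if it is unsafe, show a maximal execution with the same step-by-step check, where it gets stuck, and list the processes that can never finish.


UNSAFE — no complete ordering exists.
Key observation: after P1, P3 the pool peaks at (2, 4, 1), and each blocked process is short somewhere: P5 on r1; P4 on r1; P7 on r4.
A maximal execution: P1, P3 — then nothing else fits. Verifying each step:
  pool = (2, 2, 0)
  run P1 (needs (1, 2, 0), free (2, 2, 0)); after release of (0, 1, 0) the pool is (2, 3, 0)
  run P3 (needs (0, 3, 0), free (2, 3, 0)); after release of (0, 1, 1) the pool is (2, 4, 1)
  blocked: P5 wants (1, 2, 2), pool (2, 4, 1) — not enough r1
  blocked: P4 wants (1, 2, 2), pool (2, 4, 1) — not enough r1
  blocked: P7 wants (3, 3, 0), pool (2, 4, 1) — not enough r4
Processes that can never finish: P5, P4 and P7.


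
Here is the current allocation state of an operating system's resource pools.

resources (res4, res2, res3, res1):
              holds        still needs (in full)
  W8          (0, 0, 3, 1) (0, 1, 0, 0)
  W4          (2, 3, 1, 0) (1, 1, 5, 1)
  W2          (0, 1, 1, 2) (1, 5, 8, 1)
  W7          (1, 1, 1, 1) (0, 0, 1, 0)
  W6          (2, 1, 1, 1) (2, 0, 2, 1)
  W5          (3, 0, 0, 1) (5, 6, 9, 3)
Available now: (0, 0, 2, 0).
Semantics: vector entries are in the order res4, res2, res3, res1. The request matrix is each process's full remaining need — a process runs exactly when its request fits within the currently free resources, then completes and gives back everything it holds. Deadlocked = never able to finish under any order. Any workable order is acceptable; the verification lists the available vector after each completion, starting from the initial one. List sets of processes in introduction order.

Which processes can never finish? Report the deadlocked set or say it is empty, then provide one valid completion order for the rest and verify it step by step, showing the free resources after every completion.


No process is deadlocked.
Key observation: there is always a runnable process — W7 first — so the state unwinds completely.
One completion order for the rest: W7, W8, W4, W6, W2, W5. Step-by-step check:
  pool = (0, 0, 2, 0)
  W7: need (0, 0, 1, 0) fits (0, 0, 2, 0); releases (1, 1, 1, 1), pool now (1, 1, 3, 1)
  W8: need (0, 1, 0, 0) fits (1, 1, 3, 1); releases (0, 0, 3, 1), pool now (1, 1, 6, 2)
  W4: need (1, 1, 5, 1) fits (1, 1, 6, 2); releases (2, 3, 1, 0), pool now (3, 4, 7, 2)
  W6: need (2, 0, 2, 1) fits (3, 4, 7, 2); releases (2, 1, 1, 1), pool now (5, 5, 8, 3)
  W2: need (1, 5, 8, 1) fits (5, 5, 8, 3); releases (0, 1, 1, 2), pool now (5, 6, 9, 5)
  W5: need (5, 6, 9, 3) fits (5, 6, 9, 5); releases (3, 0, 0, 1), pool now (8, 6, 9, 6)


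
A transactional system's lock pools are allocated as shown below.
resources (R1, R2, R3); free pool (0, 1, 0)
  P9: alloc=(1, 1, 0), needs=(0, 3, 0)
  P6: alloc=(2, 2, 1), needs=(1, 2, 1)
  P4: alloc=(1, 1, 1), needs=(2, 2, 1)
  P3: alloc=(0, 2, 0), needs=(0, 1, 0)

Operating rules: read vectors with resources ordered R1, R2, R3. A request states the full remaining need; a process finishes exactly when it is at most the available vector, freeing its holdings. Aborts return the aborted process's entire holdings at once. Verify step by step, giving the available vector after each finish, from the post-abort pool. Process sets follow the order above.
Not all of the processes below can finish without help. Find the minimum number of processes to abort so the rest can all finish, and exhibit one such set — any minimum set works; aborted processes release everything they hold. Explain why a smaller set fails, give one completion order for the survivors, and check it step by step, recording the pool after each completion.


Abort P4.
Key observation: no ordering could ever have run P6 before the abort of P4; with (1, 1, 1) back in the pool it fits at step 2.
Minimality: the empty abort set fails — the state is deadlocked as it stands.
Survivors finish in the order: P3, P6, P9. Walking it through (pool after the aborts first):
  pool = (1, 2, 1)
  run P3 (needs (0, 1, 0), free (1, 2, 1)); after release of (0, 2, 0) the pool is (1, 4, 1)
  run P6 (needs (1, 2, 1), free (1, 4, 1)); after release of (2, 2, 1) the pool is (3, 6, 2)
  run P9 (needs (0, 3, 0), free (3, 6, 2)); after release of (1, 1, 0) the pool is (4, 7, 2)


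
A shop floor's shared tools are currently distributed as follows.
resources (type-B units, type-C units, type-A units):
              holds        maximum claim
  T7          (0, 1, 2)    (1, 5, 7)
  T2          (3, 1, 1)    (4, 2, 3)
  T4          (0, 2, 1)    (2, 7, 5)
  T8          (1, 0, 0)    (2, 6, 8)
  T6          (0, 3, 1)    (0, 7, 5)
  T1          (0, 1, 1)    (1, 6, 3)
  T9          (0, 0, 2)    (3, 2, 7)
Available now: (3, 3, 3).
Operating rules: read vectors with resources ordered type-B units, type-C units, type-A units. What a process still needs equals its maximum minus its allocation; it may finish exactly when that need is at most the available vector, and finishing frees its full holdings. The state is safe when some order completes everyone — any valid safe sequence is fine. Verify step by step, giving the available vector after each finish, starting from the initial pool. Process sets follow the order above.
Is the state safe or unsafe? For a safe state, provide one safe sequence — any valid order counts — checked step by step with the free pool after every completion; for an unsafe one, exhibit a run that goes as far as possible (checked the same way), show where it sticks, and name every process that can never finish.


SAFE, for example via the order T2, T6, T9, T7, T4, T8, T1.
Key observation: at T6 the run first touches a limit — (0, 4, 4) against (6, 4, 4), exact on a resource it actually requests.
Verifying each step:
  pool = (3, 3, 3)
  run T2 (needs (1, 1, 2), free (3, 3, 3)); after release of (3, 1, 1) the pool is (6, 4, 4)
  run T6 (needs (0, 4, 4), free (6, 4, 4)); after release of (0, 3, 1) the pool is (6, 7, 5)
  run T9 (needs (3, 2, 5), free (6, 7, 5)); after release of (0, 0, 2) the pool is (6, 7, 7)
  run T7 (needs (1, 4, 5), free (6, 7, 7)); after release of (0, 1, 2) the pool is (6, 8, 9)
  run T4 (needs (2, 5, 4), free (6, 8, 9)); after release of (0, 2, 1) the pool is (6, 10, 10)
  run T8 (needs (1, 6, 8), free (6, 10, 10)); after release of (1, 0, 0) the pool is (7, 10, 10)
  run T1 (needs (1, 5, 2), free (7, 10, 10)); after release of (0, 1, 1) the pool is (7, 11, 11)


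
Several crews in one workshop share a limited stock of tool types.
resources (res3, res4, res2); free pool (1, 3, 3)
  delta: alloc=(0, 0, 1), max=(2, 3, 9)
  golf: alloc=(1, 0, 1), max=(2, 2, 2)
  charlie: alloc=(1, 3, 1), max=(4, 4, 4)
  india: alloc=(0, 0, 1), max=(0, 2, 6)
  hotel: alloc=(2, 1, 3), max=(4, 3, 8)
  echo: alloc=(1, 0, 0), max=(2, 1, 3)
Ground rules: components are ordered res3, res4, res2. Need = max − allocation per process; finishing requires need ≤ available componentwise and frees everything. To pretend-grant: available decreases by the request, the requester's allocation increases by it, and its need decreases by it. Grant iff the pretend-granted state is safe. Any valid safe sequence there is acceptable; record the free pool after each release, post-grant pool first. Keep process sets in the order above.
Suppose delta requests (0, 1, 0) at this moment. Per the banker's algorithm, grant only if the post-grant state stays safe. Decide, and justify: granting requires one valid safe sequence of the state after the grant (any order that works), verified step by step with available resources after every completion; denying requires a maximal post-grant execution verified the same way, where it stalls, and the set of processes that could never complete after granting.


GRANT: granting preserves safety; a valid post-grant sequence is echo, golf, charlie, hotel, delta, india.
Key observation: (1, 2, 3) free after granting still covers echo first, and each release covers the next.
Step-by-step check of the post-grant state:
  pool = (1, 2, 3)
  echo needs (1, 1, 3) <= (1, 2, 3) -> finishes; pool += (1, 0, 0) = (2, 2, 3)
  golf needs (1, 2, 1) <= (2, 2, 3) -> finishes; pool += (1, 0, 1) = (3, 2, 4)
  charlie needs (3, 1, 3) <= (3, 2, 4) -> finishes; pool += (1, 3, 1) = (4, 5, 5)
  hotel needs (2, 2, 5) <= (4, 5, 5) -> finishes; pool += (2, 1, 3) = (6, 6, 8)
  delta needs (2, 2, 8) <= (6, 6, 8) -> finishes; pool += (0, 1, 1) = (6, 7, 9)
  india needs (0, 2, 5) <= (6, 7, 9) -> finishes; pool += (0, 0, 1) = (6, 7, 10)


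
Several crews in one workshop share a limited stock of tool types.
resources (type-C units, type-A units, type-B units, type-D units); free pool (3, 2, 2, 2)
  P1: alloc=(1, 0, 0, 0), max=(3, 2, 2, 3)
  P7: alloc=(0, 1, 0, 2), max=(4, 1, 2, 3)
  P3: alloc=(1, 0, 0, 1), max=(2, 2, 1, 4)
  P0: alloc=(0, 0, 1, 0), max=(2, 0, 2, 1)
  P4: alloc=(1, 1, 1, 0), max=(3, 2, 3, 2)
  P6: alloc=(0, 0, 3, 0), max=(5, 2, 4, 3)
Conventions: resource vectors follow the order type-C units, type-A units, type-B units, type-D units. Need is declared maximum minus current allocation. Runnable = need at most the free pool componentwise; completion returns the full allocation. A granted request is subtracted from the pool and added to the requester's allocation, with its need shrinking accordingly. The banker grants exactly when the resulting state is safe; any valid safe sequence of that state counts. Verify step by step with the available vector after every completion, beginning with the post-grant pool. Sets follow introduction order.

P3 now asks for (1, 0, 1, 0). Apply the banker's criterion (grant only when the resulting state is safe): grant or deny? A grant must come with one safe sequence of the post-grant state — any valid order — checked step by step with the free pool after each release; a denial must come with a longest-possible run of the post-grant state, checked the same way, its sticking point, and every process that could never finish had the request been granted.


DENY — the pretend-granted state is unsafe.
Key observation: after P0, P4 the pool peaks at (3, 3, 3, 2), and each blocked process is short somewhere: P1 on type-D units; P7 on type-C units; P3 on type-D units; P6 on type-C units, type-D units.
Pretend the grant happened; the run P0, P4 goes as far as possible. Check, step by step:
  pool = (2, 2, 1, 2)
  run P0 (needs (2, 0, 1, 1), free (2, 2, 1, 2)); after release of (0, 0, 1, 0) the pool is (2, 2, 2, 2)
  run P4 (needs (2, 1, 2, 2), free (2, 2, 2, 2)); after release of (1, 1, 1, 0) the pool is (3, 3, 3, 2)
  P1 cannot run: need (2, 2, 2, 3) vs free (3, 3, 3, 2) (insufficient type-D units)
  P7 cannot run: need (4, 0, 2, 1) vs free (3, 3, 3, 2) (insufficient type-C units)
  P3 cannot run: need (0, 2, 0, 3) vs free (3, 3, 3, 2) (insufficient type-D units)
  P6 cannot run: need (5, 2, 1, 3) vs free (3, 3, 3, 2) (insufficient type-C units and type-D units)
Had the request been granted, P1, P7, P3 and P6 could never finish.


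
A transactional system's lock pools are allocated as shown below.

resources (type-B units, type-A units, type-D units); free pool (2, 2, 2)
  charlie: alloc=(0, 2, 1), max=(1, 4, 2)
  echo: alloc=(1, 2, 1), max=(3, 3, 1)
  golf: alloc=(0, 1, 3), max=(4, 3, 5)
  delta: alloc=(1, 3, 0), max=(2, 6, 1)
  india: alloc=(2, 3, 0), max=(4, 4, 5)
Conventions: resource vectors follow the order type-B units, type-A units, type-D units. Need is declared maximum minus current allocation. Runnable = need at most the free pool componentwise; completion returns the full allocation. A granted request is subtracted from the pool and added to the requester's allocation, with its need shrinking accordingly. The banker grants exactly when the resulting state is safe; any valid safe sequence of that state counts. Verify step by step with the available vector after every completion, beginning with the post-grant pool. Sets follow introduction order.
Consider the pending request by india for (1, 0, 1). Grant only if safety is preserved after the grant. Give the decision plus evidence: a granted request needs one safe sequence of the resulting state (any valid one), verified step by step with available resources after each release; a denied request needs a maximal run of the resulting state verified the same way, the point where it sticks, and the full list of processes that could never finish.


DENY. Granting would leave the state unsafe.
Key observation: after charlie, delta, echo the pool peaks at (3, 9, 3), and each blocked process is short somewhere: golf on type-B units; india on type-D units.
On the post-grant state, charlie, delta, echo is a maximal run — nothing extends it. Verifying each step:
  pool = (1, 2, 1)
  run charlie (needs (1, 2, 1), free (1, 2, 1)); after release of (0, 2, 1) the pool is (1, 4, 2)
  run delta (needs (1, 3, 1), free (1, 4, 2)); after release of (1, 3, 0) the pool is (2, 7, 2)
  run echo (needs (2, 1, 0), free (2, 7, 2)); after release of (1, 2, 1) the pool is (3, 9, 3)
  golf still needs (4, 2, 2) but only (3, 9, 3) is free — short on type-B units
  india still needs (1, 1, 4) but only (3, 9, 3) is free — short on type-D units
Had the request been granted, golf and india could never finish.


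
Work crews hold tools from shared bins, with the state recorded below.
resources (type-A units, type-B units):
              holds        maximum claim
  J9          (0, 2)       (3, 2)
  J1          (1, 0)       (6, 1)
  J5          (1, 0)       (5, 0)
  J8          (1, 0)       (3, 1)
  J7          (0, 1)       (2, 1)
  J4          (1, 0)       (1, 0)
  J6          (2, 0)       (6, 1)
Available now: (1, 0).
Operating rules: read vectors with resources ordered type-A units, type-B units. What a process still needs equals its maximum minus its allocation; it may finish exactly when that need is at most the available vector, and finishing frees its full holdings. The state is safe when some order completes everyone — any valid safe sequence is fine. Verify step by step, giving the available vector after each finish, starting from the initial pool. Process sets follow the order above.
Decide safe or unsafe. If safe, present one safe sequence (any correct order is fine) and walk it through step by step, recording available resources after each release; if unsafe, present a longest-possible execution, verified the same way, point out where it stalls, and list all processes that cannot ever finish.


UNSAFE — no complete ordering exists.
Key observation: type-A units is the bottleneck — with J4, J7, J8, J9 done the pool holds (3, 3), short of every remaining need.
Going as far as possible: J4, J7, J8, J9; after that, nothing fits. Verifying each step:
  pool = (1, 0)
  J4: need (0, 0) fits (1, 0); releases (1, 0), pool now (2, 0)
  J7: need (2, 0) fits (2, 0); releases (0, 1), pool now (2, 1)
  J8: need (2, 1) fits (2, 1); releases (1, 0), pool now (3, 1)
  J9: need (3, 0) fits (3, 1); releases (0, 2), pool now (3, 3)
  J1 cannot run: need (5, 1) vs free (3, 3) (insufficient type-A units)
  J5 cannot run: need (4, 0) vs free (3, 3) (insufficient type-A units)
  J6 cannot run: need (4, 1) vs free (3, 3) (insufficient type-A units)
Processes that can never finish: J1, J5 and J6.


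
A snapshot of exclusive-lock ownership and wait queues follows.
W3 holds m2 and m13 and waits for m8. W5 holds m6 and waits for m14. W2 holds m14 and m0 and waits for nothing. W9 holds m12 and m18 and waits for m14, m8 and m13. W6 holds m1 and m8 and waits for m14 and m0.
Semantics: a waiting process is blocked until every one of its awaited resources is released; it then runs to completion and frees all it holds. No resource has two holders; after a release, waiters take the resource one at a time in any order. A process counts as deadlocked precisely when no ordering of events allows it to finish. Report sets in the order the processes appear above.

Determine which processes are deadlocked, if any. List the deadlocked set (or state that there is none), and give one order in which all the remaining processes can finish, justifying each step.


Nothing here is deadlocked.
Key observation: the wait relation is loop-free; peeling off processes with no waits unwinds the whole state.
The rest can finish in the order W2, W6, W3, W5, W9.
Step-by-step check:
  W2 waits on nothing -> runs at once and releases m14 and m0
  run W6 (all its waits — m14 and m0 — are resolved); releases m1 and m8
  run W3 (all its waits — m8 — are resolved); releases m2 and m13
  run W5 (all its waits — m14 — are resolved); releases m6
  run W9 (all its waits — m14, m8 and m13 — are resolved); releases m12 and m18


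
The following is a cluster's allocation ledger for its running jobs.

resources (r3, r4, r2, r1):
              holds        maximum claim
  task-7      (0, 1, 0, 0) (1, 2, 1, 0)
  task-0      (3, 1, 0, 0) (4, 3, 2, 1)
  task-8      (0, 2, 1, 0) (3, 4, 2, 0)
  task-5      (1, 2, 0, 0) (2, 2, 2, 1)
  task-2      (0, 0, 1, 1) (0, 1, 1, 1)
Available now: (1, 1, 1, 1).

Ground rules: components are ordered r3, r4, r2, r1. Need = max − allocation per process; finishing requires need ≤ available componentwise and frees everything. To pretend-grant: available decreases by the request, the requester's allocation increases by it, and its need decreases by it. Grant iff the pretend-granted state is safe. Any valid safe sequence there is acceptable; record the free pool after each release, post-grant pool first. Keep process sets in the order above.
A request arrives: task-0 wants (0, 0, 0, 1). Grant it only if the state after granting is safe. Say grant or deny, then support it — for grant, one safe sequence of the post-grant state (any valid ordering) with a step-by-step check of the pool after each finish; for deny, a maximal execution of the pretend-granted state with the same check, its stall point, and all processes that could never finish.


GRANT. The post-grant state is safe; one safe sequence: task-2, task-7, task-0, task-8, task-5.
Key observation: the transfer keeps a workable pool ((1, 1, 1, 0)); task-2 starts the safe sequence.
Step-by-step check of the post-grant state:
  pool = (1, 1, 1, 0)
  task-2 needs (0, 1, 0, 0) <= (1, 1, 1, 0) -> finishes; pool += (0, 0, 1, 1) = (1, 1, 2, 1)
  task-7 needs (1, 1, 1, 0) <= (1, 1, 2, 1) -> finishes; pool += (0, 1, 0, 0) = (1, 2, 2, 1)
  task-0 needs (1, 2, 2, 0) <= (1, 2, 2, 1) -> finishes; pool += (3, 1, 0, 1) = (4, 3, 2, 2)
  task-8 needs (3, 2, 1, 0) <= (4, 3, 2, 2) -> finishes; pool += (0, 2, 1, 0) = (4, 5, 3, 2)
  task-5 needs (1, 0, 2, 1) <= (4, 5, 3, 2) -> finishes; pool += (1, 2, 0, 0) = (5, 7, 3, 2)


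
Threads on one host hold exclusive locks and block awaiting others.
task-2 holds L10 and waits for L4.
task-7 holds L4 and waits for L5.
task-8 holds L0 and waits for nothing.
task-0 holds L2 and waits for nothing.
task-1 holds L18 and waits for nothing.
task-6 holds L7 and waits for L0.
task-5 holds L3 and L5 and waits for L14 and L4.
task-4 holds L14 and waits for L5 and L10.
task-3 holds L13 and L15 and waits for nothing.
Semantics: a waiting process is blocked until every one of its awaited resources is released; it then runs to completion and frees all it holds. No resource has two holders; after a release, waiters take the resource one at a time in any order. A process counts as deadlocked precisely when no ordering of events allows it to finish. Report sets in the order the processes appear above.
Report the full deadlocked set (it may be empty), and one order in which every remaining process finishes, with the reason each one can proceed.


The deadlocked set is task-2, task-7, task-5 and task-4.
Key observation: the wait chain closes on itself along task-7 -> task-5 -> task-7; task-2 and task-4 are caught in further circular waits.
One completion order for the rest: task-3, task-0, task-8, task-6, task-1.
Walking it through:
  task-3: no waits; runs immediately, freeing L13 and L15
  task-0: no waits; runs immediately, freeing L2
  task-8: no waits; runs immediately, freeing L0
  task-6 waits on L0 — all released -> runs and releases L7
  task-1: no waits; runs immediately, freeing L18


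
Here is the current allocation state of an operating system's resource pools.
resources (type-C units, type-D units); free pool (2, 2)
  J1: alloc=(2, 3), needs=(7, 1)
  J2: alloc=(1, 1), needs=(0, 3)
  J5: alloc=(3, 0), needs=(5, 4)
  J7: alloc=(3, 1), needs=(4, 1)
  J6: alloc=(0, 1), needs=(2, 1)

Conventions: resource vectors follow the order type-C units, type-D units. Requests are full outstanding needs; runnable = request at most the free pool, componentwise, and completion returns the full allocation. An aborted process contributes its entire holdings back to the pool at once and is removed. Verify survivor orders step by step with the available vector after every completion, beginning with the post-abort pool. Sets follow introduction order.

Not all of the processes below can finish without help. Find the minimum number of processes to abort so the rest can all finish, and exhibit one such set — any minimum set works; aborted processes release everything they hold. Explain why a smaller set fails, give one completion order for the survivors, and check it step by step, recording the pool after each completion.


The answer: abort J1.
Key observation: J7 was stuck for good until J1 gave back (2, 3); in the order shown it finishes at step 2.
No smaller set exists: with zero aborts the deadlock remains.
One survivor order: J2, J7, J6, J5. Step-by-step check (post-abort pool first):
  pool = (4, 5)
  J2: need (0, 3) fits (4, 5); releases (1, 1), pool now (5, 6)
  J7: need (4, 1) fits (5, 6); releases (3, 1), pool now (8, 7)
  J6: need (2, 1) fits (8, 7); releases (0, 1), pool now (8, 8)
  J5: need (5, 4) fits (8, 8); releases (3, 0), pool now (11, 8)


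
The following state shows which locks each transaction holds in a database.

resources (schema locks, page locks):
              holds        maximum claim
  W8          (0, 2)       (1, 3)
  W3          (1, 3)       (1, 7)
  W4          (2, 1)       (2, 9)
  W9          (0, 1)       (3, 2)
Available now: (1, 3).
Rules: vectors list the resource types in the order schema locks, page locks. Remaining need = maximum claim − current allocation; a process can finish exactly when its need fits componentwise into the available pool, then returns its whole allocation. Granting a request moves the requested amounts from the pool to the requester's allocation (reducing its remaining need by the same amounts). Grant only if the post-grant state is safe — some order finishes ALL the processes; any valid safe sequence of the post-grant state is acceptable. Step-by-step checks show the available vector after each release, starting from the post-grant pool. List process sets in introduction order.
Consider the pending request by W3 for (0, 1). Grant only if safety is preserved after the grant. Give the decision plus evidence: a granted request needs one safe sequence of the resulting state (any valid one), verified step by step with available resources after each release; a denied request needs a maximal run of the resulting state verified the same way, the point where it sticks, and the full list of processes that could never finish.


GRANT. The post-grant state is safe; one safe sequence: W8, W3, W4, W9.
Key observation: post-grant, (1, 2) remains, and an order beginning with W8 completes everyone.
Check on the post-grant state, step by step:
  pool = (1, 2)
  W8: need (1, 1) fits (1, 2); releases (0, 2), pool now (1, 4)
  W3: need (0, 3) fits (1, 4); releases (1, 4), pool now (2, 8)
  W4: need (0, 8) fits (2, 8); releases (2, 1), pool now (4, 9)
  W9: need (3, 1) fits (4, 9); releases (0, 1), pool now (4, 10)


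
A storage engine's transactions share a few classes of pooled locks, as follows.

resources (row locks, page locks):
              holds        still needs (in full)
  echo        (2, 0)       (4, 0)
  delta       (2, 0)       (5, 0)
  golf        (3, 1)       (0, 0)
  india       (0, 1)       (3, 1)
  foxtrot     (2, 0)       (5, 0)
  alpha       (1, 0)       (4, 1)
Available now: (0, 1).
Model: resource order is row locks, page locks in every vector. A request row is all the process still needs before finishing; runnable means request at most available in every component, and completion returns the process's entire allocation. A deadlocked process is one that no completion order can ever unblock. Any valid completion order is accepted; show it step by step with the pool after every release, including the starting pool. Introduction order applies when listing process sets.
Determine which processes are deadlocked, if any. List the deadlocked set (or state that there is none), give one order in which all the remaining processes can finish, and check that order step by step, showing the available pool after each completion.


The deadlocked set is echo, delta, foxtrot and alpha.
Key observation: after golf, india complete, (3, 3) is the best the pool ever gets, yet each leftover process wants more row locks.
The rest can finish in the order golf, india. Step-by-step check:
  pool = (0, 1)
  run golf (needs (0, 0), free (0, 1)); after release of (3, 1) the pool is (3, 2)
  run india (needs (3, 1), free (3, 2)); after release of (0, 1) the pool is (3, 3)
The blocked processes can never fit:
  echo cannot run: need (4, 0) vs free (3, 3) (insufficient row locks)
  delta cannot run: need (5, 0) vs free (3, 3) (insufficient row locks)
  foxtrot cannot run: need (5, 0) vs free (3, 3) (insufficient row locks)
  alpha cannot run: need (4, 1) vs free (3, 3) (insufficient row locks)


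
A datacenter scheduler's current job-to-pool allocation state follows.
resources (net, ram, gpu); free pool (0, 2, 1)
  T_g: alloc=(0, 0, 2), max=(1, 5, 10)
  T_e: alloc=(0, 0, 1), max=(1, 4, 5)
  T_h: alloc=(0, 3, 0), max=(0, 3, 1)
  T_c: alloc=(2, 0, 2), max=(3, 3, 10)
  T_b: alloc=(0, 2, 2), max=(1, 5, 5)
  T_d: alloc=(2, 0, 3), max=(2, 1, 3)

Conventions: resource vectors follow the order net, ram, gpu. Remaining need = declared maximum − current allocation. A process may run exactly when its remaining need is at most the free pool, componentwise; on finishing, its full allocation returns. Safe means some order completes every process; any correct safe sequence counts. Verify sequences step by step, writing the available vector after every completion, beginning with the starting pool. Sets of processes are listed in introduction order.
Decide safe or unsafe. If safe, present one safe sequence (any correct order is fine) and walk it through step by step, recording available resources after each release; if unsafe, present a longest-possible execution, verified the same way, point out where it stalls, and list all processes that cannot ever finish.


UNSAFE.
Key observation: after T_d, T_h, T_b, T_e complete, (2, 7, 7) is the best the pool ever gets, yet each leftover process wants more gpu.
Going as far as possible: T_d, T_h, T_b, T_e; after that, nothing fits. Walking it through:
  pool = (0, 2, 1)
  T_d: need (0, 1, 0) fits (0, 2, 1); releases (2, 0, 3), pool now (2, 2, 4)
  T_h: need (0, 0, 1) fits (2, 2, 4); releases (0, 3, 0), pool now (2, 5, 4)
  T_b: need (1, 3, 3) fits (2, 5, 4); releases (0, 2, 2), pool now (2, 7, 6)
  T_e: need (1, 4, 4) fits (2, 7, 6); releases (0, 0, 1), pool now (2, 7, 7)
  blocked: T_g wants (1, 5, 8), pool (2, 7, 7) — not enough gpu
  blocked: T_c wants (1, 3, 8), pool (2, 7, 7) — not enough gpu
Permanently blocked: T_g and T_c.


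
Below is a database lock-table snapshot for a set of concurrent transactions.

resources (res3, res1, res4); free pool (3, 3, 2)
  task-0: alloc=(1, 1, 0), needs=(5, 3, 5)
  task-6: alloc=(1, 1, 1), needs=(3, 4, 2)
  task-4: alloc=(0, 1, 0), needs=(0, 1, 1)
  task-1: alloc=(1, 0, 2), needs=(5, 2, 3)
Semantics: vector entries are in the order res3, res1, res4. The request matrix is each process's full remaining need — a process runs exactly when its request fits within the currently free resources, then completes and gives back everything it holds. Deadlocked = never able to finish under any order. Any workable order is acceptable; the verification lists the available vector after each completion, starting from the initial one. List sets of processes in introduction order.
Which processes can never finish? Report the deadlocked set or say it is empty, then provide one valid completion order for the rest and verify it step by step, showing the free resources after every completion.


The deadlocked set is task-0 and task-1.
Key observation: the wall is res3: completing task-4, task-6 brings the pool only to (4, 5, 3), and all the rest need more.
The rest can finish in the order task-4, task-6. Walking it through:
  pool = (3, 3, 2)
  task-4: need (0, 1, 1) fits (3, 3, 2); releases (0, 1, 0), pool now (3, 4, 2)
  task-6: need (3, 4, 2) fits (3, 4, 2); releases (1, 1, 1), pool now (4, 5, 3)
The stuck group stays short no matter what:
  task-0 cannot run: need (5, 3, 5) vs free (4, 5, 3) (insufficient res3 and res4)
  task-1 cannot run: need (5, 2, 3) vs free (4, 5, 3) (insufficient res3)


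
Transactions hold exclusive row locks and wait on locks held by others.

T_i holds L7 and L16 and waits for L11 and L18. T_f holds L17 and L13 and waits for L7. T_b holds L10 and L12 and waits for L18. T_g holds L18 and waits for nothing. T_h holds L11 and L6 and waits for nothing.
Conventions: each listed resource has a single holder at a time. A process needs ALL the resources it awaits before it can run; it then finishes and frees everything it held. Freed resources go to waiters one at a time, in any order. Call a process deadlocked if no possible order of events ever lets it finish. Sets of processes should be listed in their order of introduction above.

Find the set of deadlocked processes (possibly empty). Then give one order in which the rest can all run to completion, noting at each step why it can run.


No process is deadlocked.
Key observation: no waiting chain loops back on itself — every chain ends at a process that waits on nothing, so everyone eventually runs.
The rest can finish in the order T_g, T_h, T_b, T_i, T_f.
Walking it through:
  T_g: no waits; runs immediately, freeing L18
  T_h: no waits; runs immediately, freeing L11 and L6
  run T_b (all its waits — L18 — are resolved); releases L10 and L12
  run T_i (all its waits — L11 and L18 — are resolved); releases L7 and L16
  run T_f (all its waits — L7 — are resolved); releases L17 and L13


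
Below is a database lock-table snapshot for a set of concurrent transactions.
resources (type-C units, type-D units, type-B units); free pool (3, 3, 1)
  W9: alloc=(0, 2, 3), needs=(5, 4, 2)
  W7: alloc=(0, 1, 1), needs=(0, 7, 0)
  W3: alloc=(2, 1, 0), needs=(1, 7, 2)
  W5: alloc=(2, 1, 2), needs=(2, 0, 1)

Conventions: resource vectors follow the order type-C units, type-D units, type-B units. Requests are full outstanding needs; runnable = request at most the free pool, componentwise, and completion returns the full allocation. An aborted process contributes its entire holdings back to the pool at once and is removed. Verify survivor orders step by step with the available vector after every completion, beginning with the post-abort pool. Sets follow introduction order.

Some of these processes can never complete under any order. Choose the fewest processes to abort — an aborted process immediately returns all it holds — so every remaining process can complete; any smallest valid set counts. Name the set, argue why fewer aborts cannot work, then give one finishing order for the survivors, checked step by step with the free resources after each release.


The answer: abort W7.
Key observation: W3 could never have finished before the abort; with (0, 1, 1) returned by W7, it fits at step 3.
Why nothing smaller works: aborting no one leaves the state deadlocked as given.
The survivors complete as W5, W9, W3. Check, step by step (starting from the post-abort pool):
  pool = (3, 4, 2)
  W5 needs (2, 0, 1) <= (3, 4, 2) -> finishes; pool += (2, 1, 2) = (5, 5, 4)
  W9 needs (5, 4, 2) <= (5, 5, 4) -> finishes; pool += (0, 2, 3) = (5, 7, 7)
  W3 needs (1, 7, 2) <= (5, 7, 7) -> finishes; pool += (2, 1, 0) = (7, 8, 7)
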